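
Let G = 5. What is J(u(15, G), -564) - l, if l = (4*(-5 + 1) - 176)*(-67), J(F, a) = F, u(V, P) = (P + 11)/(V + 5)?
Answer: -64316/5 ≈ -12863.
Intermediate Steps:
u(V, P) = (11 + P)/(5 + V)
l = 12864 (l = (4*(-4) - 176)*(-67) = (-16 - 176)*(-67) = -192*(-67) = 12864)
J(u(15, G), -564) - l = (11 + 5)/(5 + 15) - 1*12864 = 16/20 - 12864 = (1/20)*16 - 12864 = ⅘ - 12864 = -64316/5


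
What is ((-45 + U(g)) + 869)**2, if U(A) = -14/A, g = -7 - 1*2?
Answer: 55204900/81 ≈ 6.8154e+5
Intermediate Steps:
g = -9 (g = -7 - 2 = -9)
((-45 + U(g)) + 869)**2 = ((-45 - 14/(-9)) + 869)**2 = ((-45 - 14*(-1/9)) + 869)**2 = ((-45 + 14/9) + 869)**2 = (-391/9 + 869)**2 = (7430/9)**2 = 55204900/81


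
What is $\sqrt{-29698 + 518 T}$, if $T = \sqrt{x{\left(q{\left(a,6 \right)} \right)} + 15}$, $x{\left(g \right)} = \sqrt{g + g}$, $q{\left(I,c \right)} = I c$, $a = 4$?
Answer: $\sqrt{-29698 + 518 \sqrt{15 + 4 \sqrt{3}}} \approx 165.14 i$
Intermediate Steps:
$x{\left(g \right)} = \sqrt{2} \sqrt{g}$ ($x{\left(g \right)} = \sqrt{2 g} = \sqrt{2} \sqrt{g}$)
$T = \sqrt{15 + 4 \sqrt{3}}$ ($T = \sqrt{\sqrt{2} \sqrt{4 \cdot 6} + 15} = \sqrt{\sqrt{2} \sqrt{24} + 15} = \sqrt{\sqrt{2} \cdot 2 \sqrt{6} + 15} = \sqrt{4 \sqrt{3} + 15} = \sqrt{15 + 4 \sqrt{3}} \approx 4.6828$)
$\sqrt{-29698 + 518 T} = \sqrt{-29698 + 518 \sqrt{15 + 4 \sqrt{3}}}$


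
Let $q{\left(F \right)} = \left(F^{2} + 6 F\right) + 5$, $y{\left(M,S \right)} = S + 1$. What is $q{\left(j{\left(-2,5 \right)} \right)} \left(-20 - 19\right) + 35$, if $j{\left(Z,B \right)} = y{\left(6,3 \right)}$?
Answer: $-1720$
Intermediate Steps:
$y{\left(M,S \right)} = 1 + S$
$j{\left(Z,B \right)} = 4$ ($j{\left(Z,B \right)} = 1 + 3 = 4$)
$q{\left(F \right)} = 5 + F^{2} + 6 F$
$q{\left(j{\left(-2,5 \right)} \right)} \left(-20 - 19\right) + 35 = \left(5 + 4^{2} + 6 \cdot 4\right) \left(-20 - 19\right) + 35 = \left(5 + 16 + 24\right) \left(-20 - 19\right) + 35 = 45 \left(-39\right) + 35 = -1755 + 35 = -1720$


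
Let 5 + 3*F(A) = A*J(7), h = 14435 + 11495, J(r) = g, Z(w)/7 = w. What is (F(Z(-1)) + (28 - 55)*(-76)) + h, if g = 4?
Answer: 27971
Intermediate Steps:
Z(w) = 7*w
J(r) = 4
h = 25930
F(A) = -5/3 + 4*A/3 (F(A) = -5/3 + (A*4)/3 = -5/3 + (4*A)/3 = -5/3 + 4*A/3)
(F(Z(-1)) + (28 - 55)*(-76)) + h = ((-5/3 + 4*(7*(-1))/3) + (28 - 55)*(-76)) + 25930 = ((-5/3 + (4/3)*(-7)) - 27*(-76)) + 25930 = ((-5/3 - 28/3) + 2052) + 25930 = (-11 + 2052) + 25930 = 2041 + 25930 = 27971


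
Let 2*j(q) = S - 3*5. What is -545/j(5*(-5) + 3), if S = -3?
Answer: 545/9 ≈ 60.556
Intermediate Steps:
j(q) = -9 (j(q) = (-3 - 3*5)/2 = (-3 - 15)/2 = (1/2)*(-18) = -9)
-545/j(5*(-5) + 3) = -545/(-9) = -545*(-1/9) = 545/9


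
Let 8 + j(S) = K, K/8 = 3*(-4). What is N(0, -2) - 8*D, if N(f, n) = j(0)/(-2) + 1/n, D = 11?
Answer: -73/2 ≈ -36.500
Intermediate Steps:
K = -96 (K = 8*(3*(-4)) = 8*(-12) = -96)
j(S) = -104 (j(S) = -8 - 96 = -104)
N(f, n) = 52 + 1/n (N(f, n) = -104/(-2) + 1/n = -104*(-½) + 1/n = 52 + 1/n)
N(0, -2) - 8*D = (52 + 1/(-2)) - 8*11 = (52 - ½) - 88 = 103/2 - 88 = -73/2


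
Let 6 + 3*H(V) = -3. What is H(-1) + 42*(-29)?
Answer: -1221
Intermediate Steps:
H(V) = -3 (H(V) = -2 + (⅓)*(-3) = -2 - 1 = -3)
H(-1) + 42*(-29) = -3 + 42*(-29) = -3 - 1218 = -1221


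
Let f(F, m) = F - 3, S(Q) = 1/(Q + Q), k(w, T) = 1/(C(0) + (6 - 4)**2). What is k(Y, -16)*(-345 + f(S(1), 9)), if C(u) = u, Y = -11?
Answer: -695/8 ≈ -86.875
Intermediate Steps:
k(w, T) = 1/4 (k(w, T) = 1/(0 + (6 - 4)**2) = 1/(0 + 2**2) = 1/(0 + 4) = 1/4)
S(Q) = 1/(2*Q)
f(F, m) = -3 + F
k(Y, -16)*(-345 + f(S(1), 9)) = (-345 + (-3 + (1/2)/1))/4 = (-345 + (-3 + (1/2)*1))/4 = (-345 + (-3 + 1/2))/4 = (-345 - 5/2)/4 = (1/4)*(-695/2) = -695/8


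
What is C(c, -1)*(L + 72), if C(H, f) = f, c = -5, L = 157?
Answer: -229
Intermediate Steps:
C(c, -1)*(L + 72) = -(157 + 72) = -1*229 = -229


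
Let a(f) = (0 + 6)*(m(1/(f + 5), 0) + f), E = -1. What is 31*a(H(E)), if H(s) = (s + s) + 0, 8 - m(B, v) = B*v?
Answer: 1116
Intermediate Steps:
m(B, v) = 8 - B*v
H(s) = 2*s (H(s) = 2*s + 0 = 2*s)
a(f) = 48 + 6*f (a(f) = (0 + 6)*((8 - 1*0/(f + 5)) + f) = 6*((8 - 1*0/(5 + f)) + f) = 6*((8 + 0) + f) = 6*(8 + f) = 48 + 6*f)
31*a(H(E)) = 31*(48 + 6*(2*(-1))) = 31*(48 + 6*(-2)) = 31*(48 - 12) = 31*36 = 1116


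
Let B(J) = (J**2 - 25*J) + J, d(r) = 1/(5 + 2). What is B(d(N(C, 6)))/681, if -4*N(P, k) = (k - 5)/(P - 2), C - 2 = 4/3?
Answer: -167/33369 ≈ -0.0050046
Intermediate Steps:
C = 10/3 (C = 2 + 4/3 = 10/3 ≈ 3.3333)
N(P, k) = -(-5 + k)/(4*(-2 + P)) (N(P, k) = -(k - 5)/(4*(P - 2)) = -(-5 + k)/(4*(-2 + P)))
d(r) = 1/7
B(J) = J**2 - 24*J
B(d(N(C, 6)))/681 = ((-24 + 1/7)/7)/681 = ((1/7)*(-167/7))*(1/681) = -167/49*1/681 = -167/33369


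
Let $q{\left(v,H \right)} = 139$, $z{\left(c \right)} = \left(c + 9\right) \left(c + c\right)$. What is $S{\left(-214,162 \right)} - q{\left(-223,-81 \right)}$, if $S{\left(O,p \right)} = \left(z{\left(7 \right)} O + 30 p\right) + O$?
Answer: $-43429$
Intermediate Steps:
$z{\left(c \right)} = 2 c \left(9 + c\right)$ ($z{\left(c \right)} = \left(9 + c\right) 2 c = 2 c \left(9 + c\right)$)
$S{\left(O,p \right)} = 30 p + 225 O$ ($S{\left(O,p \right)} = \left(2 \cdot 7 \left(9 + 7\right) O + 30 p\right) + O = \left(2 \cdot 7 \cdot 16 O + 30 p\right) + O = \left(224 O + 30 p\right) + O = \left(30 p + 224 O\right) + O = 30 p + 225 O$)
$S{\left(-214,162 \right)} - q{\left(-223,-81 \right)} = \left(30 \cdot 162 + 225 \left(-214\right)\right) - 139 = \left(4860 - 48150\right) - 139 = -43290 - 139 = -43429$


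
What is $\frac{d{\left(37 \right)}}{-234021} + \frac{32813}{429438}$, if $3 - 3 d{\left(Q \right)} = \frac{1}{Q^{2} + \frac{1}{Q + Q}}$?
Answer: $\frac{40941367143671}{535847435033094} \approx 0.076405$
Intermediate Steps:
$d{\left(Q \right)} = 1 - \frac{1}{3 \left(Q^{2} + \frac{1}{2 Q}\right)}$ ($d{\left(Q \right)} = 1 - \frac{1}{3 \left(Q^{2} + \frac{1}{Q + Q}\right)} = 1 - \frac{1}{3 \left(Q^{2} + \frac{1}{2 Q}\right)}$)
$\frac{d{\left(37 \right)}}{-234021} + \frac{32813}{429438} = \frac{\frac{1}{3} \frac{1}{1 + 2 \cdot 37^{3}} \left(3 - 74 + 6 \cdot 37^{3}\right)}{-234021} + \frac{32813}{429438} = \frac{3 - 74 + 6 \cdot 50653}{3 \left(1 + 2 \cdot 50653\right)} \left(- \frac{1}{234021}\right) + 32813 \cdot \frac{1}{429438} = \frac{3 - 74 + 303918}{3 \left(1 + 101306\right)} \left(- \frac{1}{234021}\right) + \frac{1727}{22602} = \frac{1}{3} \cdot \frac{1}{101307} \cdot 303847 \left(- \frac{1}{234021}\right) + \frac{1727}{22602} = \frac{303847}{303921} \left(- \frac{1}{234021}\right) + \frac{1727}{22602} = - \frac{303847}{71123896341} + \frac{1727}{22602} = \frac{40941367143671}{535847435033094}$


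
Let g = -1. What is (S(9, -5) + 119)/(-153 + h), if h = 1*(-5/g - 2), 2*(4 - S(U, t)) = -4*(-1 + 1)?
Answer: -41/50 ≈ -0.82000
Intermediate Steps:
S(U, t) = 4 (S(U, t) = 4 - (-2)*(-1 + 1) = 4 - (-2)*0 = 4 - 1/2*0 = 4 + 0 = 4)
h = 3 (h = 1*(-5/(-1) - 2) = 1*(-5*(-1) - 2) = 1*(5 - 2) = 1*3 = 3)
(S(9, -5) + 119)/(-153 + h) = (4 + 119)/(-153 + 3) = 123/(-150) = 123*(-1/150) = -41/50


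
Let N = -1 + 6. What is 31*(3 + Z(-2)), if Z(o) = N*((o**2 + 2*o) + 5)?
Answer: 868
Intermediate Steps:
N = 5
Z(o) = 25 + 5*o**2 + 10*o (Z(o) = 5*((o**2 + 2*o) + 5) = 5*(5 + o**2 + 2*o) = 25 + 5*o**2 + 10*o)
31*(3 + Z(-2)) = 31*(3 + (25 + 5*(-2)**2 + 10*(-2))) = 31*(3 + (25 + 5*4 - 20)) = 31*(3 + (25 + 20 - 20)) = 31*(3 + 25) = 31*28 = 868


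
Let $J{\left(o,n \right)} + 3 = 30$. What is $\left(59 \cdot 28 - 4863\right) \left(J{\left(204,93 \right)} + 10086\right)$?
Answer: $-32472843$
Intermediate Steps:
$J{\left(o,n \right)} = 27$ ($J{\left(o,n \right)} = -3 + 30 = 27$)
$\left(59 \cdot 28 - 4863\right) \left(J{\left(204,93 \right)} + 10086\right) = \left(59 \cdot 28 - 4863\right) \left(27 + 10086\right) = \left(1652 - 4863\right) 10113 = \left(-3211\right) 10113 = -32472843$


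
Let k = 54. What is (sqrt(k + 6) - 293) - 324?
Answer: -617 + 2*sqrt(15) ≈ -609.25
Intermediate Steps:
(sqrt(k + 6) - 293) - 324 = (sqrt(54 + 6) - 293) - 324 = (sqrt(60) - 293) - 324 = (2*sqrt(15) - 293) - 324 = (-293 + 2*sqrt(15)) - 324 = -617 + 2*sqrt(15)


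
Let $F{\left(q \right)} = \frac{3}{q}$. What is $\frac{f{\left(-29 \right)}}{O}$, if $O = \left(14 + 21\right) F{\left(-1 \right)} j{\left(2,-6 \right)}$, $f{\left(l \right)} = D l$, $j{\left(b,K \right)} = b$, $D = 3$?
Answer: $\frac{29}{70} \approx 0.41429$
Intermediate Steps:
$f{\left(l \right)} = 3 l$
$O = -210$ ($O = \left(14 + 21\right) \frac{3}{-1} \cdot 2 = 35 \cdot 3 \left(-1\right) 2 = 35 \left(-3\right) 2 = \left(-105\right) 2 = -210$)
$\frac{f{\left(-29 \right)}}{O} = \frac{3 \left(-29\right)}{-210} = \left(-87\right) \left(- \frac{1}{210}\right) = \frac{29}{70}$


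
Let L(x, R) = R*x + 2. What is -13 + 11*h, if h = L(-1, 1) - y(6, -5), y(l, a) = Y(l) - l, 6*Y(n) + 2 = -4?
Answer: 75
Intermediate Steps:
L(x, R) = 2 + R*x
Y(n) = -1 (Y(n) = -1/3 + (1/6)*(-4) = -1/3 - 2/3 = -1)
y(l, a) = -1 - l
h = 8 (h = (2 + 1*(-1)) - (-1 - 1*6) = (2 - 1) - (-1 - 6) = 1 - 1*(-7) = 1 + 7 = 8)
-13 + 11*h = -13 + 11*8 = -13 + 88 = 75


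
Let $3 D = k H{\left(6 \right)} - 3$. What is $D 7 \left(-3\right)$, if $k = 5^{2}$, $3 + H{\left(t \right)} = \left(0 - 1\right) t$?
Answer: $1596$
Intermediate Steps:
$H{\left(t \right)} = -3 - t$ ($H{\left(t \right)} = -3 + \left(0 - 1\right) t = -3 - t$)
$k = 25$
$D = -76$ ($D = \frac{25 \left(-3 - 6\right) - 3}{3} = \frac{25 \left(-9\right) - 3}{3} = \frac{-225 - 3}{3} = \frac{1}{3} \left(-228\right) = -76$)
$D 7 \left(-3\right) = \left(-76\right) 7 \left(-3\right) = \left(-532\right) \left(-3\right) = 1596$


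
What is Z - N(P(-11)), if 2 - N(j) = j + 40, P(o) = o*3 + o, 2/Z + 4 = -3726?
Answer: -11191/1865 ≈ -6.0005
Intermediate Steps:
Z = -1/1865 (Z = 2/(-4 - 3726) = 2/(-3730) = 2*(-1/3730) = -1/1865 ≈ -0.00053619)
P(o) = 4*o (P(o) = 3*o + o = 4*o)
N(j) = -38 - j (N(j) = 2 - (j + 40) = 2 - (40 + j) = 2 + (-40 - j) = -38 - j)
Z - N(P(-11)) = -1/1865 - (-38 - 4*(-11)) = -1/1865 - (-38 - 1*(-44)) = -1/1865 - (-38 + 44) = -1/1865 - 1*6 = -1/1865 - 6 = -11191/1865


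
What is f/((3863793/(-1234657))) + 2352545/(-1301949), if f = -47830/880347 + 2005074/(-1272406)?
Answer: -402594722630474832359432/313050870349891264741293 ≈ -1.2860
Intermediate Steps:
f = -913010029829/560079402441 (f = -47830*1/880347 + 2005074*(-1/1272406) = -47830/880347 - 1002537/636203 = -913010029829/560079402441 ≈ -1.6301)
f/((3863793/(-1234657))) + 2352545/(-1301949) = -913010029829/(560079402441*(3863793/(-1234657))) + 2352545/(-1301949) = -913010029829/(560079402441*(3863793*(-1/1234657))) + 2352545*(-1/1301949) = -913010029829/(560079402441*(-3863793/1234657)) - 2352545/1301949 = -913010029829/560079402441*(-1234657/3863793) - 2352545/1301949 = 1127254224398583653/2164030874595718713 - 2352545/1301949 = -402594722630474832359432/313050870349891264741293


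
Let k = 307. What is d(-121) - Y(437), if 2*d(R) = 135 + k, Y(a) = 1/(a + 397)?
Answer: 184313/834 ≈ 221.00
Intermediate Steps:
Y(a) = 1/(397 + a)
d(R) = 221 (d(R) = (135 + 307)/2 = (1/2)*442 = 221)
d(-121) - Y(437) = 221 - 1/(397 + 437) = 221 - 1/834 = 184313/834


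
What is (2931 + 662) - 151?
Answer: 3442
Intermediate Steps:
(2931 + 662) - 151 = 3593 - 151 = 3442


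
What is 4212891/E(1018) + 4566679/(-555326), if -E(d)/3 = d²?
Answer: -2756200841909/287748830812 ≈ -9.5785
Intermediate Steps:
E(d) = -3*d²
4212891/E(1018) + 4566679/(-555326) = 4212891/((-3*1018²)) + 4566679/(-555326) = 4212891/((-3*1036324)) + 4566679*(-1/555326) = 4212891/(-3108972) - 4566679/555326 = 4212891*(-1/3108972) - 4566679/555326 = -1404297/1036324 - 4566679/555326 = -2756200841909/287748830812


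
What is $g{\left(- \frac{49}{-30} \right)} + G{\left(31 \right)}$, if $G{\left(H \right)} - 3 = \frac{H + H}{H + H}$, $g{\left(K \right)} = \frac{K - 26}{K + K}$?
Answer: $- \frac{339}{98} \approx -3.4592$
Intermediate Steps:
$g{\left(K \right)} = \frac{-26 + K}{2 K}$
$G{\left(H \right)} = 4$ ($G{\left(H \right)} = 3 + \frac{H + H}{H + H} = 3 + \frac{2 H}{2 H} = 3 + 2 H \frac{1}{2 H} = 3 + 1 = 4$)
$g{\left(- \frac{49}{-30} \right)} + G{\left(31 \right)} = \frac{-26 - \frac{49}{-30}}{2 \left(- \frac{49}{-30}\right)} + 4 = \frac{-26 - - \frac{49}{30}}{2 \left(\left(-49\right) \left(- \frac{1}{30}\right)\right)} + 4 = \frac{-26 + \frac{49}{30}}{2 \cdot \frac{49}{30}} + 4 = \frac{1}{2} \cdot \frac{30}{49} \left(- \frac{731}{30}\right) + 4 = - \frac{731}{98} + 4 = - \frac{339}{98}$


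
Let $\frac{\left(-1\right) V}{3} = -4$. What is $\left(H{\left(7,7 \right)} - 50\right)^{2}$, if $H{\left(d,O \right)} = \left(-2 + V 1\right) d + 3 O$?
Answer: $1681$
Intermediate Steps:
$V = 12$ ($V = \left(-3\right) \left(-4\right) = 12$)
$H{\left(d,O \right)} = 3 O + 10 d$ ($H{\left(d,O \right)} = \left(-2 + 12 \cdot 1\right) d + 3 O = \left(-2 + 12\right) d + 3 O = 10 d + 3 O = 3 O + 10 d$)
$\left(H{\left(7,7 \right)} - 50\right)^{2} = \left(\left(3 \cdot 7 + 10 \cdot 7\right) - 50\right)^{2} = \left(\left(21 + 70\right) - 50\right)^{2} = \left(91 - 50\right)^{2} = 41^{2} = 1681$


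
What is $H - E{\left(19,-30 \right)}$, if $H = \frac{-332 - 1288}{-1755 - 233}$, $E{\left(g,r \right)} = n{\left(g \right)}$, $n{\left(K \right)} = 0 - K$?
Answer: $\frac{9848}{497} \approx 19.815$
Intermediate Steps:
$n{\left(K \right)} = - K$
$E{\left(g,r \right)} = - g$
$H = \frac{405}{497}$ ($H = - \frac{1620}{-1988} = \left(-1620\right) \left(- \frac{1}{1988}\right) = \frac{405}{497} \approx 0.81489$)
$H - E{\left(19,-30 \right)} = \frac{405}{497} - \left(-1\right) 19 = \frac{405}{497} - -19 = \frac{405}{497} + 19 = \frac{9848}{497}$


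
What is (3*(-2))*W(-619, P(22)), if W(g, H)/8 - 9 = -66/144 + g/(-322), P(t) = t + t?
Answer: -80866/161 ≈ -502.27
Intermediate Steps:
P(t) = 2*t
W(g, H) = 205/3 - 4*g/161 (W(g, H) = 72 + 8*(-66/144 + g/(-322)) = 72 + 8*(-66*1/144 + g*(-1/322)) = 72 + 8*(-11/24 - g/322) = 72 + (-11/3 - 4*g/161) = 205/3 - 4*g/161)
(3*(-2))*W(-619, P(22)) = (3*(-2))*(205/3 - 4/161*(-619)) = -6*(205/3 + 2476/161) = -6*40433/483 = -80866/161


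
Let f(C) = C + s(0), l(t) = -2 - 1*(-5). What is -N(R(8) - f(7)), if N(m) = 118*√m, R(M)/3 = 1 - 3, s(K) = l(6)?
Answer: -472*I ≈ -472.0*I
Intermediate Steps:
l(t) = 3 (l(t) = -2 + 5 = 3)
s(K) = 3
f(C) = 3 + C (f(C) = C + 3 = 3 + C)
R(M) = -6 (R(M) = 3*(1 - 3) = 3*(-2) = -6)
-N(R(8) - f(7)) = -118*√(-6 - (3 + 7)) = -118*√(-6 - 1*10) = -118*√(-6 - 10) = -118*√(-16) = -118*4*I = -472*I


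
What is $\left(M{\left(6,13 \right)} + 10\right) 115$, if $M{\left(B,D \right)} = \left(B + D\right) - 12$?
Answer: $1955$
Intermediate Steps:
$M{\left(B,D \right)} = -12 + B + D$
$\left(M{\left(6,13 \right)} + 10\right) 115 = \left(\left(-12 + 6 + 13\right) + 10\right) 115 = \left(7 + 10\right) 115 = 17 \cdot 115 = 1955$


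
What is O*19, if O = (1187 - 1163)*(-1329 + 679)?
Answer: -296400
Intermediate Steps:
O = -15600 (O = 24*(-650) = -15600)
O*19 = -15600*19 = -296400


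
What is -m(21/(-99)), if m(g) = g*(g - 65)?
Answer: -15064/1089 ≈ -13.833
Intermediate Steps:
m(g) = g*(-65 + g)
-m(21/(-99)) = -21/(-99)*(-65 + 21/(-99)) = -21*(-1/99)*(-65 + 21*(-1/99)) = -(-7)*(-65 - 7/33)/33 = -(-7)*(-2152)/(33*33) = -1*15064/1089 = -15064/1089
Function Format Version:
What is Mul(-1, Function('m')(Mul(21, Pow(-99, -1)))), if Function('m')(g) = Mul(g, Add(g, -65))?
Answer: Rational(-15064, 1089) ≈ -13.833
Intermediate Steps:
Function('m')(g) = Mul(g, Add(-65, g))
Mul(-1, Function('m')(Mul(21, Pow(-99, -1)))) = Mul(-1, Mul(Mul(21, Pow(-99, -1)), Add(-65, Mul(21, Pow(-99, -1))))) = Mul(-1, Mul(Mul(21, Rational(-1, 99)), Add(-65, Mul(21, Rational(-1, 99))))) = Mul(-1, Mul(Rational(-7, 33), Add(-65, Rational(-7, 33)))) = Mul(-1, Mul(Rational(-7, 33), Rational(-2152, 33))) = Mul(-1, Rational(15064, 1089)) = Rational(-15064, 1089)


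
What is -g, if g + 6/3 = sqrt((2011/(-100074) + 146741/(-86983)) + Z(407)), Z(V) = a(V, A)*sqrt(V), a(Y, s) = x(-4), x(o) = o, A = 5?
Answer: 2 - sqrt(-765392649434392746 - 1793430573905911824*sqrt(407))/669595134 ≈ 2.0 - 9.0777*I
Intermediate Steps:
a(Y, s) = -4
Z(V) = -4*sqrt(V)
g = -2 + sqrt(-1143067819/669595134 - 4*sqrt(407)) (g = -2 + sqrt((2011/(-100074) + 146741/(-86983)) - 4*sqrt(407)) = -2 + sqrt((2011*(-1/100074) + 146741*(-1/86983)) - 4*sqrt(407)) = -2 + sqrt((-2011/100074 - 146741/86983) - 4*sqrt(407)) = -2 + sqrt(-1143067819/669595134 - 4*sqrt(407)) ≈ -2.0 + 9.0777*I)
-g = -(-2 + I*sqrt(765392649434392746 + 1793430573905911824*sqrt(407))/669595134) = 2 - I*sqrt(765392649434392746 + 1793430573905911824*sqrt(407))/669595134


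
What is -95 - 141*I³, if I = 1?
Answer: -236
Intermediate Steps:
-95 - 141*I³ = -95 - 141*1³ = -95 - 141*1 = -95 - 141 = -236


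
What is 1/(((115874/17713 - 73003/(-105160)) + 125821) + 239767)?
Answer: 1862699080/680993909671019 ≈ 2.7353e-6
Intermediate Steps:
1/(((115874/17713 - 73003/(-105160)) + 125821) + 239767) = 1/(((115874*(1/17713) - 73003*(-1/105160)) + 125821) + 239767) = 1/(((115874/17713 + 73003/105160) + 125821) + 239767) = 1/((13478411979/1862699080 + 125821) + 239767) = 1/(234380139356659/1862699080 + 239767) = 1/(680993909671019/1862699080) = 1862699080/680993909671019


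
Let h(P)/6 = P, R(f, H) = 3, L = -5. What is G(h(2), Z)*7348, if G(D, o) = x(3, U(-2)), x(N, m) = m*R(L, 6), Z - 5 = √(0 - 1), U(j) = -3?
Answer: -66132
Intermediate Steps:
Z = 5 + I (Z = 5 + √(0 - 1) = 5 + √(-1) = 5 + I ≈ 5.0 + 1.0*I)
h(P) = 6*P
x(N, m) = 3*m (x(N, m) = m*3 = 3*m)
G(D, o) = -9 (G(D, o) = 3*(-3) = -9)
G(h(2), Z)*7348 = -9*7348 = -66132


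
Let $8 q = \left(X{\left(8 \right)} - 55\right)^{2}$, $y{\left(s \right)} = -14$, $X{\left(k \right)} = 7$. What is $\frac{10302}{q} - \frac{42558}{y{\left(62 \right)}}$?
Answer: $\frac{1033411}{336} \approx 3075.6$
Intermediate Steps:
$q = 288$ ($q = \frac{\left(7 - 55\right)^{2}}{8} = \frac{\left(-48\right)^{2}}{8} = \frac{1}{8} \cdot 2304 = 288$)
$\frac{10302}{q} - \frac{42558}{y{\left(62 \right)}} = \frac{10302}{288} - \frac{42558}{-14} = 10302 \cdot \frac{1}{288} - - \frac{21279}{7} = \frac{1717}{48} + \frac{21279}{7} = \frac{1033411}{336}$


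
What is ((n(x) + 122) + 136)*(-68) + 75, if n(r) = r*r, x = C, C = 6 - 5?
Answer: -17537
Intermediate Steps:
C = 1
x = 1
n(r) = r²
((n(x) + 122) + 136)*(-68) + 75 = ((1² + 122) + 136)*(-68) + 75 = ((1 + 122) + 136)*(-68) + 75 = (123 + 136)*(-68) + 75 = 259*(-68) + 75 = -17612 + 75 = -17537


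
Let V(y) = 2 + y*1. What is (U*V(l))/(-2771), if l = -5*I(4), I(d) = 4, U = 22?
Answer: 396/2771 ≈ 0.14291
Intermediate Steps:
l = -20 (l = -5*4 = -20)
V(y) = 2 + y
(U*V(l))/(-2771) = (22*(2 - 20))/(-2771) = (22*(-18))*(-1/2771) = -396*(-1/2771) = 396/2771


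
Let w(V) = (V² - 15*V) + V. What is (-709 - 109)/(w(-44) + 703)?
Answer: -818/3255 ≈ -0.25131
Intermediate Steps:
w(V) = V² - 14*V
(-709 - 109)/(w(-44) + 703) = (-709 - 109)/(-44*(-14 - 44) + 703) = -818/(-44*(-58) + 703) = -818/(2552 + 703) = -818/3255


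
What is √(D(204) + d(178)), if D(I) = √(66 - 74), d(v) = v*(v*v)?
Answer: √(5639752 + 2*I*√2) ≈ 2374.8 + 0.e-4*I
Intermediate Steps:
d(v) = v³ (d(v) = v*v² = v³)
D(I) = 2*I*√2 (D(I) = √(-8) = 2*I*√2)
√(D(204) + d(178)) = √(2*I*√2 + 178³) = √(2*I*√2 + 5639752) = √(5639752 + 2*I*√2)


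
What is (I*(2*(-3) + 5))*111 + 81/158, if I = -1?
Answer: 17619/158 ≈ 111.51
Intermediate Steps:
(I*(2*(-3) + 5))*111 + 81/158 = -(2*(-3) + 5)*111 + 81/158 = -(-6 + 5)*111 + 81*(1/158) = -1*(-1)*111 + 81/158 = 1*111 + 81/158 = 111 + 81/158 = 17619/158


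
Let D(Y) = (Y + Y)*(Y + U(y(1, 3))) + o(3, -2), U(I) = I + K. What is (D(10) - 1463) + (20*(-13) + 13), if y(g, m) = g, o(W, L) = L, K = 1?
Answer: -1472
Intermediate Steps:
U(I) = 1 + I (U(I) = I + 1 = 1 + I)
D(Y) = -2 + 2*Y*(2 + Y) (D(Y) = (Y + Y)*(Y + (1 + 1)) - 2 = (2*Y)*(Y + 2) - 2 = (2*Y)*(2 + Y) - 2 = 2*Y*(2 + Y) - 2 = -2 + 2*Y*(2 + Y))
(D(10) - 1463) + (20*(-13) + 13) = ((-2 + 2*10**2 + 4*10) - 1463) + (20*(-13) + 13) = ((-2 + 2*100 + 40) - 1463) + (-260 + 13) = ((-2 + 200 + 40) - 1463) - 247 = (238 - 1463) - 247 = -1225 - 247 = -1472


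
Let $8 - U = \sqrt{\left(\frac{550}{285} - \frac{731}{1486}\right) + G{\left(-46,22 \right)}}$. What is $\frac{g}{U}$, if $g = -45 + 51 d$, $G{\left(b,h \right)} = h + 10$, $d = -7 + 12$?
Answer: $\frac{142299360}{2588671} + \frac{210 \sqrt{239897832414}}{2588671} \approx 94.703$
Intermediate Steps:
$d = 5$
$G{\left(b,h \right)} = 10 + h$
$U = 8 - \frac{\sqrt{239897832414}}{84702}$ ($U = 8 - \sqrt{\left(\frac{550}{285} - \frac{731}{1486}\right) + \left(10 + 22\right)} = 8 - \sqrt{\left(550 \cdot \frac{1}{285} - \frac{731}{1486}\right) + 32} = 8 - \sqrt{\left(\frac{110}{57} - \frac{731}{1486}\right) + 32} = 8 - \sqrt{\frac{121793}{84702} + 32} = 8 - \sqrt{\frac{2832257}{84702}} = 8 - \frac{\sqrt{239897832414}}{84702} \approx 2.2174$)
$g = 210$ ($g = -45 + 51 \cdot 5 = -45 + 255 = 210$)
$\frac{g}{U} = \frac{210}{8 - \frac{\sqrt{239897832414}}{84702}}$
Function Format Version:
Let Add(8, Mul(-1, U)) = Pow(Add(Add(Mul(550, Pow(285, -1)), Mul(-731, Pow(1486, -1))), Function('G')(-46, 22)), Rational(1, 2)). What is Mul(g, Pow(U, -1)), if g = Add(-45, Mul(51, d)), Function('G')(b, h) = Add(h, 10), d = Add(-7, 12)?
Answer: Add(Rational(142299360, 2588671), Mul(Rational(210, 2588671), Pow(239897832414, Rational(1, 2)))) ≈ 94.703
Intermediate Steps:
d = 5
Function('G')(b, h) = Add(10, h)
U = Add(8, Mul(Rational(-1, 84702), Pow(239897832414, Rational(1, 2)))) (U = Add(8, Mul(-1, Pow(Add(Add(Mul(550, Pow(285, -1)), Mul(-731, Pow(1486, -1))), Add(10, 22)), Rational(1, 2)))) = Add(8, Mul(-1, Pow(Add(Add(Mul(550, Rational(1, 285)), Mul(-731, Rational(1, 1486))), 32), Rational(1, 2)))) = Add(8, Mul(-1, Pow(Add(Add(Rational(110, 57), Rational(-731, 1486)), 32), Rational(1, 2)))) = Add(8, Mul(-1, Pow(Add(Rational(121793, 84702), 32), Rational(1, 2)))) = Add(8, Mul(-1, Pow(Rational(2832257, 84702), Rational(1, 2)))) = Add(8, Mul(-1, Mul(Rational(1, 84702), Pow(239897832414, Rational(1, 2))))) = Add(8, Mul(Rational(-1, 84702), Pow(239897832414, Rational(1, 2)))) ≈ 2.2174)
g = 210 (g = Add(-45, Mul(51, 5)) = Add(-45, 255) = 210)
Mul(g, Pow(U, -1)) = Mul(210, Pow(Add(8, Mul(Rational(-1, 84702), Pow(239897832414, Rational(1, 2)))), -1))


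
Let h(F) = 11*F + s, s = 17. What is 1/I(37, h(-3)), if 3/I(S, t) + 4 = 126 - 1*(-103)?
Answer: 75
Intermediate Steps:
h(F) = 17 + 11*F (h(F) = 11*F + 17 = 17 + 11*F)
I(S, t) = 1/75 (I(S, t) = 3/(-4 + (126 - 1*(-103))) = 3/(-4 + (126 + 103)) = 3/(-4 + 229) = 3/225 = 3*(1/225) = 1/75)
1/I(37, h(-3)) = 1/(1/75) = 75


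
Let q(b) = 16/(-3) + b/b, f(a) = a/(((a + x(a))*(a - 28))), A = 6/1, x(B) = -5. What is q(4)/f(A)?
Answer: 143/9 ≈ 15.889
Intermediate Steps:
A = 6 (A = 6*1 = 6)
f(a) = a/((-28 + a)*(-5 + a)) (f(a) = a/(((a - 5)*(a - 28))) = a/(((-5 + a)*(-28 + a))) = a/(((-28 + a)*(-5 + a))) = a*(1/((-28 + a)*(-5 + a))) = a/((-28 + a)*(-5 + a)))
q(b) = -13/3 (q(b) = 16*(-⅓) + 1 = -16/3 + 1 = -13/3)
q(4)/f(A) = -13/(3*(6/(140 + 6² - 33*6))) = -13/(3*(6/(140 + 36 - 198))) = -13/(3*(6/(-22))) = -13/(3*(6*(-1/22))) = -13/(3*(-3/11)) = -13/3*(-11/3) = 143/9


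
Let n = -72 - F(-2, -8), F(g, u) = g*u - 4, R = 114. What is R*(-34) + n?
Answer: -3960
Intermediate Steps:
F(g, u) = -4 + g*u
n = -84 (n = -72 - (-4 - 2*(-8)) = -72 - (-4 + 16) = -72 - 1*12 = -72 - 12 = -84)
R*(-34) + n = 114*(-34) - 84 = -3876 - 84 = -3960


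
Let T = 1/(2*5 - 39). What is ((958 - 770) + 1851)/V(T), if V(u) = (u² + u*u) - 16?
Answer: -1714799/13454 ≈ -127.46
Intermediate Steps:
T = -1/29 (T = 1/(10 - 39) = 1/(-29) = -1/29 ≈ -0.034483)
V(u) = -16 + 2*u² (V(u) = (u² + u²) - 16 = 2*u² - 16 = -16 + 2*u²)
((958 - 770) + 1851)/V(T) = ((958 - 770) + 1851)/(-16 + 2*(-1/29)²) = (188 + 1851)/(-16 + 2*(1/841)) = 2039/(-16 + 2/841) = 2039/(-13454/841) = 2039*(-841/13454) = -1714799/13454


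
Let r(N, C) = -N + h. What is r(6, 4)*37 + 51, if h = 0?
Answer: -171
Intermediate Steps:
r(N, C) = -N (r(N, C) = -N + 0 = -N)
r(6, 4)*37 + 51 = -1*6*37 + 51 = -6*37 + 51 = -222 + 51 = -171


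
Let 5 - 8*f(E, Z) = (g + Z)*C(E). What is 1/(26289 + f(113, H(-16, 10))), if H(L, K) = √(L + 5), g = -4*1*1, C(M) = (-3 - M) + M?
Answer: 420610/11057048281 - 6*I*√11/11057048281 ≈ 3.804e-5 - 1.7997e-9*I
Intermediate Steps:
C(M) = -3
g = -4 (g = -4*1 = -4)
H(L, K) = √(5 + L)
f(E, Z) = -7/8 + 3*Z/8 (f(E, Z) = 5/8 - (-4 + Z)*(-3)/8 = 5/8 - (12 - 3*Z)/8 = 5/8 + (-3/2 + 3*Z/8) = -7/8 + 3*Z/8)
1/(26289 + f(113, H(-16, 10))) = 1/(26289 + (-7/8 + 3*√(5 - 16)/8)) = 1/(26289 + (-7/8 + 3*√(-11)/8)) = 1/(26289 + (-7/8 + 3*(I*√11)/8)) = 1/(26289 + (-7/8 + 3*I*√11/8)) = 1/(210305/8 + 3*I*√11/8)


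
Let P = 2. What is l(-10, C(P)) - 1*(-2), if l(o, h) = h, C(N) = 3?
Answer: 5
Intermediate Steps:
l(-10, C(P)) - 1*(-2) = 3 - 1*(-2) = 3 + 2 = 5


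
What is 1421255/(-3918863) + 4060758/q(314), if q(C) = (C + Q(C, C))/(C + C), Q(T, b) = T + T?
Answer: 10609034764181/3918863 ≈ 2.7072e+6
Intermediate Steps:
Q(T, b) = 2*T
q(C) = 3/2 (q(C) = (C + 2*C)/(C + C) = (3*C)/((2*C)) = (3*C)*(1/(2*C)) = 3/2)
1421255/(-3918863) + 4060758/q(314) = 1421255/(-3918863) + 4060758/(3/2) = 1421255*(-1/3918863) + 4060758*(⅔) = -1421255/3918863 + 2707172 = 10609034764181/3918863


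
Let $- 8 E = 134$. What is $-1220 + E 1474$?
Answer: $- \frac{51819}{2} \approx -25910.0$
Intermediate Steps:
$E = - \frac{67}{4}$ ($E = \left(- \frac{1}{8}\right) 134 = - \frac{67}{4} \approx -16.75$)
$-1220 + E 1474 = -1220 - \frac{49379}{2} = - \frac{51819}{2}$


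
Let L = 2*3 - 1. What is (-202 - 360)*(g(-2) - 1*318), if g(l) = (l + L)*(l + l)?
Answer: 185460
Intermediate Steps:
L = 5 (L = 6 - 1 = 5)
g(l) = 2*l*(5 + l) (g(l) = (l + 5)*(l + l) = (5 + l)*(2*l) = 2*l*(5 + l))
(-202 - 360)*(g(-2) - 1*318) = (-202 - 360)*(2*(-2)*(5 - 2) - 1*318) = -562*(2*(-2)*3 - 318) = -562*(-12 - 318) = -562*(-330) = 185460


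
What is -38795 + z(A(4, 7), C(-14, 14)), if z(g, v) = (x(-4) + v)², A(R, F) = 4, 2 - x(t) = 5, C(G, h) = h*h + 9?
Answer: 2009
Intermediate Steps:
C(G, h) = 9 + h² (C(G, h) = h² + 9 = 9 + h²)
x(t) = -3 (x(t) = 2 - 1*5 = 2 - 5 = -3)
z(g, v) = (-3 + v)²
-38795 + z(A(4, 7), C(-14, 14)) = -38795 + (-3 + (9 + 14²))² = -38795 + (-3 + (9 + 196))² = -38795 + (-3 + 205)² = -38795 + 202² = -38795 + 40804 = 2009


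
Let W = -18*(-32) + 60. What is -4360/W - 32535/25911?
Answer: -3712895/457761 ≈ -8.1110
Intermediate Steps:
W = 636 (W = 576 + 60 = 636)
-4360/W - 32535/25911 = -4360/636 - 32535/25911 = -4360*1/636 - 32535*1/25911 = -1090/159 - 3615/2879 = -3712895/457761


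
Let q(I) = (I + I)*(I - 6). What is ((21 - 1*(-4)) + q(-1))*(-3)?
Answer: -117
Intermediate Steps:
q(I) = 2*I*(-6 + I) (q(I) = (2*I)*(-6 + I) = 2*I*(-6 + I))
((21 - 1*(-4)) + q(-1))*(-3) = ((21 - 1*(-4)) + 2*(-1)*(-6 - 1))*(-3) = ((21 + 4) + 2*(-1)*(-7))*(-3) = (25 + 14)*(-3) = 39*(-3) = -117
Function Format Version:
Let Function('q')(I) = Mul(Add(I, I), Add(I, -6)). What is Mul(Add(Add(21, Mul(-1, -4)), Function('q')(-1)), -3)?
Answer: -117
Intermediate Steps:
Function('q')(I) = Mul(2, I, Add(-6, I)) (Function('q')(I) = Mul(Mul(2, I), Add(-6, I)) = Mul(2, I, Add(-6, I)))
Mul(Add(Add(21, Mul(-1, -4)), Function('q')(-1)), -3) = Mul(Add(Add(21, Mul(-1, -4)), Mul(2, -1, Add(-6, -1))), -3) = Mul(Add(Add(21, 4), Mul(2, -1, -7)), -3) = Mul(Add(25, 14), -3) = Mul(39, -3) = -117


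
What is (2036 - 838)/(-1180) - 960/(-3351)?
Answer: -480283/659030 ≈ -0.72877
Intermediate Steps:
(2036 - 838)/(-1180) - 960/(-3351) = 1198*(-1/1180) - 960*(-1/3351) = -599/590 + 320/1117 = -480283/659030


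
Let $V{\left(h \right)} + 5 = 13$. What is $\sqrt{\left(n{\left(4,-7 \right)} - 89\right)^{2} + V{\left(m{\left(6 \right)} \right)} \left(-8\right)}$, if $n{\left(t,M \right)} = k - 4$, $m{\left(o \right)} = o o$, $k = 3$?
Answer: $14 \sqrt{41} \approx 89.644$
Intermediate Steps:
$m{\left(o \right)} = o^{2}$
$V{\left(h \right)} = 8$ ($V{\left(h \right)} = -5 + 13 = 8$)
$n{\left(t,M \right)} = -1$ ($n{\left(t,M \right)} = 3 - 4 = -1$)
$\sqrt{\left(n{\left(4,-7 \right)} - 89\right)^{2} + V{\left(m{\left(6 \right)} \right)} \left(-8\right)} = \sqrt{\left(-1 - 89\right)^{2} + 8 \left(-8\right)} = \sqrt{\left(-90\right)^{2} - 64} = \sqrt{8100 - 64} = \sqrt{8036} = 14 \sqrt{41}$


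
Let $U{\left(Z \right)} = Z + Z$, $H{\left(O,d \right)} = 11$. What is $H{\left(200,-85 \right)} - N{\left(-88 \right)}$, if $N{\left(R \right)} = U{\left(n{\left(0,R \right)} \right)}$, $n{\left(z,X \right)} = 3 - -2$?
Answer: $1$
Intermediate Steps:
$n{\left(z,X \right)} = 5$ ($n{\left(z,X \right)} = 3 + 2 = 5$)
$U{\left(Z \right)} = 2 Z$
$N{\left(R \right)} = 10$ ($N{\left(R \right)} = 2 \cdot 5 = 10$)
$H{\left(200,-85 \right)} - N{\left(-88 \right)} = 11 - 10 = 1$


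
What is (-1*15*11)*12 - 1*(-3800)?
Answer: 1820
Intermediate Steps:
(-1*15*11)*12 - 1*(-3800) = -15*11*12 + 3800 = -165*12 + 3800 = -1980 + 3800 = 1820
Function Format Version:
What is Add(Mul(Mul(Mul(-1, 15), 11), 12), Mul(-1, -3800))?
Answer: 1820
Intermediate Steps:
Add(Mul(Mul(Mul(-1, 15), 11), 12), Mul(-1, -3800)) = Add(Mul(Mul(-15, 11), 12), 3800) = Add(Mul(-165, 12), 3800) = Add(-1980, 3800) = 1820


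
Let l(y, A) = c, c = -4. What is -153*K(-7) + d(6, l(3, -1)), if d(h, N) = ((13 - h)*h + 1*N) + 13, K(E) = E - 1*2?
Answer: 1428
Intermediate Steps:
l(y, A) = -4
K(E) = -2 + E (K(E) = E - 2 = -2 + E)
d(h, N) = 13 + N + h*(13 - h) (d(h, N) = (h*(13 - h) + N) + 13 = (N + h*(13 - h)) + 13 = 13 + N + h*(13 - h))
-153*K(-7) + d(6, l(3, -1)) = -153*(-2 - 7) + (13 - 4 - 1*6**2 + 13*6) = -153*(-9) + (13 - 4 - 1*36 + 78) = 1377 + (13 - 4 - 36 + 78) = 1377 + 51 = 1428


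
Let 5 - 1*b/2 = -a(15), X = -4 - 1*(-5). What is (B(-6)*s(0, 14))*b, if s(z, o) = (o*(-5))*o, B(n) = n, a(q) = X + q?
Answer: 246960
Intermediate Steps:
X = 1 (X = -4 + 5 = 1)
a(q) = 1 + q
s(z, o) = -5*o² (s(z, o) = (-5*o)*o = -5*o²)
b = 42 (b = 10 - (-2)*(1 + 15) = 10 - (-2)*16 = 10 - 2*(-16) = 10 + 32 = 42)
(B(-6)*s(0, 14))*b = -(-30)*14²*42 = -(-30)*196*42 = -6*(-980)*42 = 5880*42 = 246960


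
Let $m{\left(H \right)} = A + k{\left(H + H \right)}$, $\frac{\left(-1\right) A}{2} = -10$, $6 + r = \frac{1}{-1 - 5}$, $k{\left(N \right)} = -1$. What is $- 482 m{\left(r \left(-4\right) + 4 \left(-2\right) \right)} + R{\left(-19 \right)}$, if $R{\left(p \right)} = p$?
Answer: $-9177$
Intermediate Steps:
$r = - \frac{37}{6}$ ($r = -6 + \frac{1}{-1 - 5} = -6 + \frac{1}{-6} = -6 - \frac{1}{6} = - \frac{37}{6} \approx -6.1667$)
$A = 20$ ($A = \left(-2\right) \left(-10\right) = 20$)
$m{\left(H \right)} = 19$ ($m{\left(H \right)} = 20 - 1 = 19$)
$- 482 m{\left(r \left(-4\right) + 4 \left(-2\right) \right)} + R{\left(-19 \right)} = \left(-482\right) 19 - 19 = -9158 - 19 = -9177$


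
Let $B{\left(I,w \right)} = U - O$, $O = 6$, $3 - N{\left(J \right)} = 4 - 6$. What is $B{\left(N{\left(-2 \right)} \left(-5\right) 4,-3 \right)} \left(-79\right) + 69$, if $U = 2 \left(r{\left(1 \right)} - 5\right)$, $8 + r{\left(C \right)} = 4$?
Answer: $1965$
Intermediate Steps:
$r{\left(C \right)} = -4$ ($r{\left(C \right)} = -8 + 4 = -4$)
$U = -18$ ($U = 2 \left(-4 - 5\right) = 2 \left(-9\right) = -18$)
$N{\left(J \right)} = 5$ ($N{\left(J \right)} = 3 - \left(4 - 6\right) = 3 - -2 = 3 + 2 = 5$)
$B{\left(I,w \right)} = -24$ ($B{\left(I,w \right)} = -18 - 6 = -24$)
$B{\left(N{\left(-2 \right)} \left(-5\right) 4,-3 \right)} \left(-79\right) + 69 = \left(-24\right) \left(-79\right) + 69 = 1896 + 69 = 1965$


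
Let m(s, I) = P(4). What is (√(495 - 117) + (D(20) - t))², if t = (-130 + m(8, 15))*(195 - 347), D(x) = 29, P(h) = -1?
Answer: 395334067 - 119298*√42 ≈ 3.9456e+8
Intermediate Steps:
m(s, I) = -1
t = 19912 (t = (-130 - 1)*(195 - 347) = -131*(-152) = 19912)
(√(495 - 117) + (D(20) - t))² = (√(495 - 117) + (29 - 1*19912))² = (√378 + (29 - 19912))² = (3*√42 - 19883)² = (-19883 + 3*√42)²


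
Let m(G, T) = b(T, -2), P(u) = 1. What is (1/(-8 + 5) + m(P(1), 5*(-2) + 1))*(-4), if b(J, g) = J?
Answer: 112/3 ≈ 37.333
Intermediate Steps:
m(G, T) = T
(1/(-8 + 5) + m(P(1), 5*(-2) + 1))*(-4) = (1/(-8 + 5) + (5*(-2) + 1))*(-4) = (1/(-3) + (-10 + 1))*(-4) = (-⅓ - 9)*(-4) = -28/3*(-4) = 112/3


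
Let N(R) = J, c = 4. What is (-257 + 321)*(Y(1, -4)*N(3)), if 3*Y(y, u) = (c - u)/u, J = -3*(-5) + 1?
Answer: -2048/3 ≈ -682.67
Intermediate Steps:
J = 16 (J = 15 + 1 = 16)
N(R) = 16
Y(y, u) = (4 - u)/(3*u) (Y(y, u) = ((4 - u)/u)/3 = (4 - u)/(3*u))
(-257 + 321)*(Y(1, -4)*N(3)) = (-257 + 321)*(((1/3)*(4 - 1*(-4))/(-4))*16) = 64*(((1/3)*(-1/4)*(4 + 4))*16) = 64*(((1/3)*(-1/4)*8)*16) = 64*(-2/3*16) = 64*(-32/3) = -2048/3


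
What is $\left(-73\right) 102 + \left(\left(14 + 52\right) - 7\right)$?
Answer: $-7387$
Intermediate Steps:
$\left(-73\right) 102 + \left(\left(14 + 52\right) - 7\right) = -7446 + \left(66 - 7\right) = -7446 + 59 = -7387$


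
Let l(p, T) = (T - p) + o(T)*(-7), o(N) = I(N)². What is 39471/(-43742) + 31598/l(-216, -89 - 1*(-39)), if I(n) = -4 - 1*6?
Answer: -701618615/11679114 ≈ -60.075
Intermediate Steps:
I(n) = -10 (I(n) = -4 - 6 = -10)
o(N) = 100 (o(N) = (-10)² = 100)
l(p, T) = -700 + T - p (l(p, T) = (T - p) + 100*(-7) = (T - p) - 700 = -700 + T - p)
39471/(-43742) + 31598/l(-216, -89 - 1*(-39)) = 39471/(-43742) + 31598/(-700 + (-89 - 1*(-39)) - 1*(-216)) = 39471*(-1/43742) + 31598/(-700 + (-89 + 39) + 216) = -39471/43742 + 31598/(-700 - 50 + 216) = -39471/43742 + 31598/(-534) = -39471/43742 + 31598*(-1/534) = -39471/43742 - 15799/267 = -701618615/11679114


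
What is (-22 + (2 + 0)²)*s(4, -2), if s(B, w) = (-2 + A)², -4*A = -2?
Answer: -81/2 ≈ -40.500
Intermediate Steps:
A = ½ (A = -¼*(-2) = ½ ≈ 0.50000)
s(B, w) = 9/4 (s(B, w) = (-2 + ½)² = (-3/2)² = 9/4)
(-22 + (2 + 0)²)*s(4, -2) = (-22 + (2 + 0)²)*(9/4) = (-22 + 2²)*(9/4) = (-22 + 4)*(9/4) = -18*9/4 = -81/2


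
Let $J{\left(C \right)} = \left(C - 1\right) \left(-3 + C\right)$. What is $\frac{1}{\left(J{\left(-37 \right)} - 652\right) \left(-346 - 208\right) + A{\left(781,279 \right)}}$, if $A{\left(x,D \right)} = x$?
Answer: $- \frac{1}{480091} \approx -2.0829 \cdot 10^{-6}$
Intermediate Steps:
$J{\left(C \right)} = \left(-1 + C\right) \left(-3 + C\right)$
$\frac{1}{\left(J{\left(-37 \right)} - 652\right) \left(-346 - 208\right) + A{\left(781,279 \right)}} = \frac{1}{\left(\left(3 + \left(-37\right)^{2} - -148\right) - 652\right) \left(-346 - 208\right) + 781} = \frac{1}{\left(\left(3 + 1369 + 148\right) - 652\right) \left(-554\right) + 781} = \frac{1}{\left(1520 - 652\right) \left(-554\right) + 781} = \frac{1}{868 \left(-554\right) + 781} = \frac{1}{-480872 + 781} = \frac{1}{-480091} = - \frac{1}{480091}$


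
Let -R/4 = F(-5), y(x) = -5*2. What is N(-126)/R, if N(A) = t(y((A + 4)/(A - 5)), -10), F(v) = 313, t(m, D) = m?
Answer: 5/626 ≈ 0.0079872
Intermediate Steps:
y(x) = -10
R = -1252 (R = -4*313 = -1252)
N(A) = -10
N(-126)/R = -10/(-1252) = -10*(-1/1252) = 5/626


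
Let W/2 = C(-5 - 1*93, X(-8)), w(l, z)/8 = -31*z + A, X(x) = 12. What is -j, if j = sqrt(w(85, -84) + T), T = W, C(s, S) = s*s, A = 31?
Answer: -4*sqrt(2518) ≈ -200.72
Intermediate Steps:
C(s, S) = s**2
w(l, z) = 248 - 248*z (w(l, z) = 8*(-31*z + 31) = 8*(31 - 31*z) = 248 - 248*z)
W = 19208 (W = 2*(-5 - 1*93)**2 = 2*(-5 - 93)**2 = 2*(-98)**2 = 2*9604 = 19208)
T = 19208
j = 4*sqrt(2518) (j = sqrt((248 - 248*(-84)) + 19208) = sqrt((248 + 20832) + 19208) = sqrt(21080 + 19208) = sqrt(40288) = 4*sqrt(2518) ≈ 200.72)
-j = -4*sqrt(2518)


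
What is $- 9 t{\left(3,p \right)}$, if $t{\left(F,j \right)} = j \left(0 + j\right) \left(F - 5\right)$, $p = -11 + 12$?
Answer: $18$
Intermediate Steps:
$p = 1$
$t{\left(F,j \right)} = j^{2} \left(-5 + F\right)$ ($t{\left(F,j \right)} = j j \left(-5 + F\right) = j^{2} \left(-5 + F\right)$)
$- 9 t{\left(3,p \right)} = - 9 \cdot 1^{2} \left(-5 + 3\right) = - 9 \cdot 1 \left(-2\right) = \left(-9\right) \left(-2\right) = 18$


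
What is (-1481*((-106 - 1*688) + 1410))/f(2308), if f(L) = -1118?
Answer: 456148/559 ≈ 816.01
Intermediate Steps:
(-1481*((-106 - 1*688) + 1410))/f(2308) = -1481*((-106 - 1*688) + 1410)/(-1118) = -1481*((-106 - 688) + 1410)*(-1/1118) = -1481*(-794 + 1410)*(-1/1118) = -1481*616*(-1/1118) = -912296*(-1/1118) = 456148/559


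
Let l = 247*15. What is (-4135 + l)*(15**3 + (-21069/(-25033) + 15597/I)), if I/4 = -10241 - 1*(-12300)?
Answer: -149724655924275/103085894 ≈ -1.4524e+6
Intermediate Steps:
l = 3705
I = 8236 (I = 4*(-10241 - 1*(-12300)) = 4*(-10241 + 12300) = 4*2059 = 8236)
(-4135 + l)*(15**3 + (-21069/(-25033) + 15597/I)) = (-4135 + 3705)*(15**3 + (-21069/(-25033) + 15597/8236)) = -430*(3375 + (-21069*(-1/25033) + 15597*(1/8236))) = -430*(3375 + (21069/25033 + 15597/8236)) = -430*(3375 + 563963985/206171788) = -430*696393748485/206171788 = -149724655924275/103085894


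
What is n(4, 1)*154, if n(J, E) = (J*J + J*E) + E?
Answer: 3234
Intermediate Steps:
n(J, E) = E + J² + E*J (n(J, E) = (J² + E*J) + E = E + J² + E*J)
n(4, 1)*154 = (1 + 4² + 1*4)*154 = (1 + 16 + 4)*154 = 21*154 = 3234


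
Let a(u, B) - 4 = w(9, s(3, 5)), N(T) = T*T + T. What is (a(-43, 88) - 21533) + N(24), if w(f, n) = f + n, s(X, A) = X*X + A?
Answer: -20906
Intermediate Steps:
N(T) = T + T² (N(T) = T² + T = T + T²)
s(X, A) = A + X² (s(X, A) = X² + A = A + X²)
a(u, B) = 27 (a(u, B) = 4 + (9 + (5 + 3²)) = 4 + (9 + (5 + 9)) = 4 + (9 + 14) = 4 + 23 = 27)
(a(-43, 88) - 21533) + N(24) = (27 - 21533) + 24*(1 + 24) = -21506 + 24*25 = -21506 + 600 = -20906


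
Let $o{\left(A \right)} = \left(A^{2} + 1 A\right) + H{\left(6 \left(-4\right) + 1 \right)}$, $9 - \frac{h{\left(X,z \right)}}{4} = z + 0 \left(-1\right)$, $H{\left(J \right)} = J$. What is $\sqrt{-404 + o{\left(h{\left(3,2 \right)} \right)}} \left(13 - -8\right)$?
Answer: $21 \sqrt{385} \approx 412.05$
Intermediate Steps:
$h{\left(X,z \right)} = 36 - 4 z$ ($h{\left(X,z \right)} = 36 - 4 \left(z + 0 \left(-1\right)\right) = 36 - 4 \left(z + 0\right) = 36 - 4 z$)
$o{\left(A \right)} = -23 + A + A^{2}$ ($o{\left(A \right)} = \left(A^{2} + 1 A\right) + \left(6 \left(-4\right) + 1\right) = \left(A^{2} + A\right) + \left(-24 + 1\right) = \left(A + A^{2}\right) - 23 = -23 + A + A^{2}$)
$\sqrt{-404 + o{\left(h{\left(3,2 \right)} \right)}} \left(13 - -8\right) = \sqrt{-404 + \left(-23 + \left(36 - 8\right) + \left(36 - 8\right)^{2}\right)} \left(13 - -8\right) = \sqrt{-404 + \left(-23 + \left(36 - 8\right) + \left(36 - 8\right)^{2}\right)} \left(13 + 8\right) = \sqrt{-404 + \left(-23 + 28 + 28^{2}\right)} 21 = \sqrt{-404 + \left(-23 + 28 + 784\right)} 21 = \sqrt{-404 + 789} \cdot 21 = \sqrt{385} \cdot 21 = 21 \sqrt{385}$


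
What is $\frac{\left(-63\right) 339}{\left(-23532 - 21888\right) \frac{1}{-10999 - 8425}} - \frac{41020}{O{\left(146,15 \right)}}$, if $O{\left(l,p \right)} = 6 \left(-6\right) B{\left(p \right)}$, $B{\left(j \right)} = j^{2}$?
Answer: $- \frac{2798606377}{306585} \approx -9128.3$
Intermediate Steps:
$O{\left(l,p \right)} = - 36 p^{2}$ ($O{\left(l,p \right)} = 6 \left(-6\right) p^{2} = - 36 p^{2}$)
$\frac{\left(-63\right) 339}{\left(-23532 - 21888\right) \frac{1}{-10999 - 8425}} - \frac{41020}{O{\left(146,15 \right)}} = \frac{\left(-63\right) 339}{\left(-23532 - 21888\right) \frac{1}{-10999 - 8425}} - \frac{41020}{\left(-36\right) 15^{2}} = - \frac{21357}{\left(-45420\right) \frac{1}{-19424}} - \frac{41020}{\left(-36\right) 225} = - \frac{21357}{\left(-45420\right) \left(- \frac{1}{19424}\right)} - \frac{41020}{-8100} = - \frac{21357}{\frac{11355}{4856}} - - \frac{2051}{405} = \left(-21357\right) \frac{4856}{11355} + \frac{2051}{405} = - \frac{34569864}{3785} + \frac{2051}{405} = - \frac{2798606377}{306585}$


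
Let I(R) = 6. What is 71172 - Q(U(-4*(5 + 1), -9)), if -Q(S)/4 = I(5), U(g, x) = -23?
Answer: 71196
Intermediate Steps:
Q(S) = -24 (Q(S) = -4*6 = -24)
71172 - Q(U(-4*(5 + 1), -9)) = 71172 - 1*(-24) = 71172 + 24 = 71196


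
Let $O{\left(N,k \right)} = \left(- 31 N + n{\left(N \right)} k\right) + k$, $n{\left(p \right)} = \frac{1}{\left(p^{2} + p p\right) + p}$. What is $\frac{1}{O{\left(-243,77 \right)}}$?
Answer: $\frac{117855}{896876627} \approx 0.00013141$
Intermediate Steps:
$n{\left(p \right)} = \frac{1}{p + 2 p^{2}}$ ($n{\left(p \right)} = \frac{1}{\left(p^{2} + p^{2}\right) + p} = \frac{1}{2 p^{2} + p} = \frac{1}{p + 2 p^{2}}$)
$O{\left(N,k \right)} = k - 31 N + \frac{k}{N \left(1 + 2 N\right)}$ ($O{\left(N,k \right)} = \left(- 31 N + \frac{1}{N \left(1 + 2 N\right)} k\right) + k = \left(- 31 N + \frac{k}{N \left(1 + 2 N\right)}\right) + k = k - 31 N + \frac{k}{N \left(1 + 2 N\right)}$)
$\frac{1}{O{\left(-243,77 \right)}} = \frac{1}{\frac{1}{-243} \frac{1}{1 + 2 \left(-243\right)} \left(77 - 243 \left(1 + 2 \left(-243\right)\right) \left(77 - -7533\right)\right)} = \frac{1}{\left(- \frac{1}{243}\right) \frac{1}{1 - 486} \left(77 - 243 \left(1 - 486\right) \left(77 + 7533\right)\right)} = \frac{1}{\left(- \frac{1}{243}\right) \frac{1}{-485} \left(77 - \left(-117855\right) 7610\right)} = \frac{1}{\left(- \frac{1}{243}\right) \left(- \frac{1}{485}\right) \left(77 + 896876550\right)} = \frac{1}{\left(- \frac{1}{243}\right) \left(- \frac{1}{485}\right) 896876627} = \frac{1}{\frac{896876627}{117855}} = \frac{117855}{896876627}$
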